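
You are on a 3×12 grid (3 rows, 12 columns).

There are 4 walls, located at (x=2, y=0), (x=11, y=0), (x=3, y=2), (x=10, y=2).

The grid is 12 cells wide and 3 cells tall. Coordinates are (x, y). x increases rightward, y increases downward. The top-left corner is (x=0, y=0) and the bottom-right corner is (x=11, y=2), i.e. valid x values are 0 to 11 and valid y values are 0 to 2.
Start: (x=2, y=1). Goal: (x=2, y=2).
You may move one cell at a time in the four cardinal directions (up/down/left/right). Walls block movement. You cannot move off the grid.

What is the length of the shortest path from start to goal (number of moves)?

BFS from (x=2, y=1) until reaching (x=2, y=2):
  Distance 0: (x=2, y=1)
  Distance 1: (x=1, y=1), (x=3, y=1), (x=2, y=2)  <- goal reached here
One shortest path (1 moves): (x=2, y=1) -> (x=2, y=2)

Answer: Shortest path length: 1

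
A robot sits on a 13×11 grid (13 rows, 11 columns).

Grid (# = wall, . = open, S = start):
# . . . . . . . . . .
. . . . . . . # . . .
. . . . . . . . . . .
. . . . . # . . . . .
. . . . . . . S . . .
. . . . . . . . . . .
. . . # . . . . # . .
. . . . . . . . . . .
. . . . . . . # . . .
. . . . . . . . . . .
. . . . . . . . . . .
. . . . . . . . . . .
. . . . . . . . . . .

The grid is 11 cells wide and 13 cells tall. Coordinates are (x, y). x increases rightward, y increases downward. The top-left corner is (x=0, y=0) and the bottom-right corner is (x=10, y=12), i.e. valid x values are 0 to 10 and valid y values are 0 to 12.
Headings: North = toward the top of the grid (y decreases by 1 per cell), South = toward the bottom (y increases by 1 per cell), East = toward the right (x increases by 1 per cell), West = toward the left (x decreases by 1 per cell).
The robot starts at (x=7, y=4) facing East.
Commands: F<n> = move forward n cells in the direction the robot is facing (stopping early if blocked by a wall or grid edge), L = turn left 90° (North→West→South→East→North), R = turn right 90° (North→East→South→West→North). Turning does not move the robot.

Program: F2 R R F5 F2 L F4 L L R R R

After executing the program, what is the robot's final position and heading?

Start: (x=7, y=4), facing East
  F2: move forward 2, now at (x=9, y=4)
  R: turn right, now facing South
  R: turn right, now facing West
  F5: move forward 5, now at (x=4, y=4)
  F2: move forward 2, now at (x=2, y=4)
  L: turn left, now facing South
  F4: move forward 4, now at (x=2, y=8)
  L: turn left, now facing East
  L: turn left, now facing North
  R: turn right, now facing East
  R: turn right, now facing South
  R: turn right, now facing West
Final: (x=2, y=8), facing West

Answer: Final position: (x=2, y=8), facing West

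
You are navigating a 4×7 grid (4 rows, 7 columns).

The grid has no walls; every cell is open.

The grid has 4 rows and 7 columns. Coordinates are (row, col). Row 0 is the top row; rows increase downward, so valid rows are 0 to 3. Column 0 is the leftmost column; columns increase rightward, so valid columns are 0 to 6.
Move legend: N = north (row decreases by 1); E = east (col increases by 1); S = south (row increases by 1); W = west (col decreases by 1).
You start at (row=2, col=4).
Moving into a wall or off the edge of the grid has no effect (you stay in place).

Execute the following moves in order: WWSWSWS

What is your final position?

Start: (row=2, col=4)
  W (west): (row=2, col=4) -> (row=2, col=3)
  W (west): (row=2, col=3) -> (row=2, col=2)
  S (south): (row=2, col=2) -> (row=3, col=2)
  W (west): (row=3, col=2) -> (row=3, col=1)
  S (south): blocked, stay at (row=3, col=1)
  W (west): (row=3, col=1) -> (row=3, col=0)
  S (south): blocked, stay at (row=3, col=0)
Final: (row=3, col=0)

Answer: Final position: (row=3, col=0)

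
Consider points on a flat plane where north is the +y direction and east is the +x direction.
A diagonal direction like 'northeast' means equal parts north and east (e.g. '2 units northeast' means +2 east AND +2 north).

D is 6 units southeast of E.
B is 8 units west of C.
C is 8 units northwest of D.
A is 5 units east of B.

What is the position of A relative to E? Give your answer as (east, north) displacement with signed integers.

Place E at the origin (east=0, north=0).
  D is 6 units southeast of E: delta (east=+6, north=-6); D at (east=6, north=-6).
  C is 8 units northwest of D: delta (east=-8, north=+8); C at (east=-2, north=2).
  B is 8 units west of C: delta (east=-8, north=+0); B at (east=-10, north=2).
  A is 5 units east of B: delta (east=+5, north=+0); A at (east=-5, north=2).
Therefore A relative to E: (east=-5, north=2).

Answer: A is at (east=-5, north=2) relative to E.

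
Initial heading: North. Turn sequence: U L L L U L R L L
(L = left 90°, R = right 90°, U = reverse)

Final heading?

Start: North
  U (U-turn (180°)) -> South
  L (left (90° counter-clockwise)) -> East
  L (left (90° counter-clockwise)) -> North
  L (left (90° counter-clockwise)) -> West
  U (U-turn (180°)) -> East
  L (left (90° counter-clockwise)) -> North
  R (right (90° clockwise)) -> East
  L (left (90° counter-clockwise)) -> North
  L (left (90° counter-clockwise)) -> West
Final: West

Answer: Final heading: West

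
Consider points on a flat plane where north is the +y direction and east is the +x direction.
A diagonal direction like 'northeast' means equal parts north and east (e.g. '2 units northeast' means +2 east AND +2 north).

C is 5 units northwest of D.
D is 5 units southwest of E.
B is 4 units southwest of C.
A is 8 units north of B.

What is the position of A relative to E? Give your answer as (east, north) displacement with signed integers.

Place E at the origin (east=0, north=0).
  D is 5 units southwest of E: delta (east=-5, north=-5); D at (east=-5, north=-5).
  C is 5 units northwest of D: delta (east=-5, north=+5); C at (east=-10, north=0).
  B is 4 units southwest of C: delta (east=-4, north=-4); B at (east=-14, north=-4).
  A is 8 units north of B: delta (east=+0, north=+8); A at (east=-14, north=4).
Therefore A relative to E: (east=-14, north=4).

Answer: A is at (east=-14, north=4) relative to E.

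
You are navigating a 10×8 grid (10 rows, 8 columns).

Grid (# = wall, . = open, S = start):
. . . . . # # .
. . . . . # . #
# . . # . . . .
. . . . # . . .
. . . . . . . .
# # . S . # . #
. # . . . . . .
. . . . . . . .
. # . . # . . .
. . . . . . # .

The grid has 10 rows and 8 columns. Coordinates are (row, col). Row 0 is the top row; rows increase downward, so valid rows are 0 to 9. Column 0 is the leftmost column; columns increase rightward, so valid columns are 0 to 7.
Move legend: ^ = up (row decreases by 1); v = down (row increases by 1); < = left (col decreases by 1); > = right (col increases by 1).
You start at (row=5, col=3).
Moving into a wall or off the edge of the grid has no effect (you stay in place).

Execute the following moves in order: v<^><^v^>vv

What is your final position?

Start: (row=5, col=3)
  v (down): (row=5, col=3) -> (row=6, col=3)
  < (left): (row=6, col=3) -> (row=6, col=2)
  ^ (up): (row=6, col=2) -> (row=5, col=2)
  > (right): (row=5, col=2) -> (row=5, col=3)
  < (left): (row=5, col=3) -> (row=5, col=2)
  ^ (up): (row=5, col=2) -> (row=4, col=2)
  v (down): (row=4, col=2) -> (row=5, col=2)
  ^ (up): (row=5, col=2) -> (row=4, col=2)
  > (right): (row=4, col=2) -> (row=4, col=3)
  v (down): (row=4, col=3) -> (row=5, col=3)
  v (down): (row=5, col=3) -> (row=6, col=3)
Final: (row=6, col=3)

Answer: Final position: (row=6, col=3)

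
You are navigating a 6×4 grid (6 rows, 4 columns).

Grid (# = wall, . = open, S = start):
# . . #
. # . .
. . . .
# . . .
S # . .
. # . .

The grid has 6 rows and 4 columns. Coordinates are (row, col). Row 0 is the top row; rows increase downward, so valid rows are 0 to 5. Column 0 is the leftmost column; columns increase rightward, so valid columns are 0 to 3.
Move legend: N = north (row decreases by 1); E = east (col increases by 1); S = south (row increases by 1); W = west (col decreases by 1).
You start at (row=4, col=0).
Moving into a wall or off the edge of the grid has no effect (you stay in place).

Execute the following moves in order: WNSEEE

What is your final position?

Start: (row=4, col=0)
  W (west): blocked, stay at (row=4, col=0)
  N (north): blocked, stay at (row=4, col=0)
  S (south): (row=4, col=0) -> (row=5, col=0)
  [×3]E (east): blocked, stay at (row=5, col=0)
Final: (row=5, col=0)

Answer: Final position: (row=5, col=0)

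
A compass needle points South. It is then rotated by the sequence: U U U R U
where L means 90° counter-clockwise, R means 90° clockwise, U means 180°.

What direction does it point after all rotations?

Answer: Final heading: West

Derivation:
Start: South
  U (U-turn (180°)) -> North
  U (U-turn (180°)) -> South
  U (U-turn (180°)) -> North
  R (right (90° clockwise)) -> East
  U (U-turn (180°)) -> West
Final: West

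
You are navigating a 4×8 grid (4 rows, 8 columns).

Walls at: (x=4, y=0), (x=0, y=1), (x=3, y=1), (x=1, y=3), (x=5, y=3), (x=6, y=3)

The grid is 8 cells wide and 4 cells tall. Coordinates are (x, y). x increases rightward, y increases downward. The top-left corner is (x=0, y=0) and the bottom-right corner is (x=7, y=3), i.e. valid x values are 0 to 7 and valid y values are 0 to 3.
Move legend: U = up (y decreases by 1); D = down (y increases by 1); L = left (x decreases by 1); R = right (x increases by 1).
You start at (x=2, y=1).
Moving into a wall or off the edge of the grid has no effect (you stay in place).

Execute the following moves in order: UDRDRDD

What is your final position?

Answer: Final position: (x=3, y=3)

Derivation:
Start: (x=2, y=1)
  U (up): (x=2, y=1) -> (x=2, y=0)
  D (down): (x=2, y=0) -> (x=2, y=1)
  R (right): blocked, stay at (x=2, y=1)
  D (down): (x=2, y=1) -> (x=2, y=2)
  R (right): (x=2, y=2) -> (x=3, y=2)
  D (down): (x=3, y=2) -> (x=3, y=3)
  D (down): blocked, stay at (x=3, y=3)
Final: (x=3, y=3)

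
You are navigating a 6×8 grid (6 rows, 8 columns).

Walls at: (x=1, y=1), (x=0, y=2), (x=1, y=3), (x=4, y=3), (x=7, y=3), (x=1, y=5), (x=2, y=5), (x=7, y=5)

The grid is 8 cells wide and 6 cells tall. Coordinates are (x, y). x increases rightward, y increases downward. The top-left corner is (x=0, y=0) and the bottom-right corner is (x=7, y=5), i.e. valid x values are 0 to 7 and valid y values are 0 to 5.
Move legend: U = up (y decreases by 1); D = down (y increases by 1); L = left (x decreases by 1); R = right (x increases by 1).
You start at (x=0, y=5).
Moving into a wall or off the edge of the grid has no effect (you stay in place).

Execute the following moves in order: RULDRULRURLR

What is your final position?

Start: (x=0, y=5)
  R (right): blocked, stay at (x=0, y=5)
  U (up): (x=0, y=5) -> (x=0, y=4)
  L (left): blocked, stay at (x=0, y=4)
  D (down): (x=0, y=4) -> (x=0, y=5)
  R (right): blocked, stay at (x=0, y=5)
  U (up): (x=0, y=5) -> (x=0, y=4)
  L (left): blocked, stay at (x=0, y=4)
  R (right): (x=0, y=4) -> (x=1, y=4)
  U (up): blocked, stay at (x=1, y=4)
  R (right): (x=1, y=4) -> (x=2, y=4)
  L (left): (x=2, y=4) -> (x=1, y=4)
  R (right): (x=1, y=4) -> (x=2, y=4)
Final: (x=2, y=4)

Answer: Final position: (x=2, y=4)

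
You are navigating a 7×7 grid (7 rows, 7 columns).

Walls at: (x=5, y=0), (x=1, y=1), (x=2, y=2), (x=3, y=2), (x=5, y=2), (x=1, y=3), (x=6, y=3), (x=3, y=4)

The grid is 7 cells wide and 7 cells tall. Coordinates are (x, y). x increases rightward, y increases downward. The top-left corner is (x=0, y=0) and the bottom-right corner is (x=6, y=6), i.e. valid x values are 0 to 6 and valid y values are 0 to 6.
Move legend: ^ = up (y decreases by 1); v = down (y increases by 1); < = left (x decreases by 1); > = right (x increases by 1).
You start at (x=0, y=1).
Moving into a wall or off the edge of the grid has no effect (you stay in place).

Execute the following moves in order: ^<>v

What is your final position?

Answer: Final position: (x=1, y=0)

Derivation:
Start: (x=0, y=1)
  ^ (up): (x=0, y=1) -> (x=0, y=0)
  < (left): blocked, stay at (x=0, y=0)
  > (right): (x=0, y=0) -> (x=1, y=0)
  v (down): blocked, stay at (x=1, y=0)
Final: (x=1, y=0)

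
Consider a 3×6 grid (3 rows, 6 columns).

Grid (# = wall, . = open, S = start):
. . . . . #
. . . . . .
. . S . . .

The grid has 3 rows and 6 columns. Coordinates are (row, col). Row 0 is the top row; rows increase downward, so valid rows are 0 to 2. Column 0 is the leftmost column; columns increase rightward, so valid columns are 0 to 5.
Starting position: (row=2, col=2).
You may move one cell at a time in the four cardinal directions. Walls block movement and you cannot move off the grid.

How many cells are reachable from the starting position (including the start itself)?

Answer: Reachable cells: 17

Derivation:
BFS flood-fill from (row=2, col=2):
  Distance 0: (row=2, col=2)
  Distance 1: (row=1, col=2), (row=2, col=1), (row=2, col=3)
  Distance 2: (row=0, col=2), (row=1, col=1), (row=1, col=3), (row=2, col=0), (row=2, col=4)
  Distance 3: (row=0, col=1), (row=0, col=3), (row=1, col=0), (row=1, col=4), (row=2, col=5)
  Distance 4: (row=0, col=0), (row=0, col=4), (row=1, col=5)
Total reachable: 17 (grid has 17 open cells total)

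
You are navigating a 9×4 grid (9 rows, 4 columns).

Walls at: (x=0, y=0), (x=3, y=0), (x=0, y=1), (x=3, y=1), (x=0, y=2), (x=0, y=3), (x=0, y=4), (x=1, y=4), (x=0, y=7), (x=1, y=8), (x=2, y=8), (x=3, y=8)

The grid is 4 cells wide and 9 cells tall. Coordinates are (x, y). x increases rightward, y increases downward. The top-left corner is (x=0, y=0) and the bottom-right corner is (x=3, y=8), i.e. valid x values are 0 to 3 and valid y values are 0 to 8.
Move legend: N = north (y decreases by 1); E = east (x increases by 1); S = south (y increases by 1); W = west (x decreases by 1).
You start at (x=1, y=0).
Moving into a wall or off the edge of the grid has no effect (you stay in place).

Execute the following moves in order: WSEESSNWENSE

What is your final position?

Answer: Final position: (x=3, y=2)

Derivation:
Start: (x=1, y=0)
  W (west): blocked, stay at (x=1, y=0)
  S (south): (x=1, y=0) -> (x=1, y=1)
  E (east): (x=1, y=1) -> (x=2, y=1)
  E (east): blocked, stay at (x=2, y=1)
  S (south): (x=2, y=1) -> (x=2, y=2)
  S (south): (x=2, y=2) -> (x=2, y=3)
  N (north): (x=2, y=3) -> (x=2, y=2)
  W (west): (x=2, y=2) -> (x=1, y=2)
  E (east): (x=1, y=2) -> (x=2, y=2)
  N (north): (x=2, y=2) -> (x=2, y=1)
  S (south): (x=2, y=1) -> (x=2, y=2)
  E (east): (x=2, y=2) -> (x=3, y=2)
Final: (x=3, y=2)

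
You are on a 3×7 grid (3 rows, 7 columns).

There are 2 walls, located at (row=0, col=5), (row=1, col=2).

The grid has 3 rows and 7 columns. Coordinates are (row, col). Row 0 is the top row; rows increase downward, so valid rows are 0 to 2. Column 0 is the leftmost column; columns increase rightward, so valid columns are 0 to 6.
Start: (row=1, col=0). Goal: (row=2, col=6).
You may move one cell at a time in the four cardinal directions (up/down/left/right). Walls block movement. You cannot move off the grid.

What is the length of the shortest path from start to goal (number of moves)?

Answer: Shortest path length: 7

Derivation:
BFS from (row=1, col=0) until reaching (row=2, col=6):
  Distance 0: (row=1, col=0)
  Distance 1: (row=0, col=0), (row=1, col=1), (row=2, col=0)
  Distance 2: (row=0, col=1), (row=2, col=1)
  Distance 3: (row=0, col=2), (row=2, col=2)
  Distance 4: (row=0, col=3), (row=2, col=3)
  Distance 5: (row=0, col=4), (row=1, col=3), (row=2, col=4)
  Distance 6: (row=1, col=4), (row=2, col=5)
  Distance 7: (row=1, col=5), (row=2, col=6)  <- goal reached here
One shortest path (7 moves): (row=1, col=0) -> (row=1, col=1) -> (row=2, col=1) -> (row=2, col=2) -> (row=2, col=3) -> (row=2, col=4) -> (row=2, col=5) -> (row=2, col=6)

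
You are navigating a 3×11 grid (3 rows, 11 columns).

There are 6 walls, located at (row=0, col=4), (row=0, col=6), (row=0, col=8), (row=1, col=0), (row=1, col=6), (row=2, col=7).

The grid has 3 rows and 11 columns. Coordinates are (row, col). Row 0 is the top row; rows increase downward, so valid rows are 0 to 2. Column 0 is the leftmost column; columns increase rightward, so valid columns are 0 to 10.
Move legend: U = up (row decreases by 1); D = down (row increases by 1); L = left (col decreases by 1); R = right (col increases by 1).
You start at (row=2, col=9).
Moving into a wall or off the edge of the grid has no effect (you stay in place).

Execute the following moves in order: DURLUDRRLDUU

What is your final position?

Answer: Final position: (row=0, col=9)

Derivation:
Start: (row=2, col=9)
  D (down): blocked, stay at (row=2, col=9)
  U (up): (row=2, col=9) -> (row=1, col=9)
  R (right): (row=1, col=9) -> (row=1, col=10)
  L (left): (row=1, col=10) -> (row=1, col=9)
  U (up): (row=1, col=9) -> (row=0, col=9)
  D (down): (row=0, col=9) -> (row=1, col=9)
  R (right): (row=1, col=9) -> (row=1, col=10)
  R (right): blocked, stay at (row=1, col=10)
  L (left): (row=1, col=10) -> (row=1, col=9)
  D (down): (row=1, col=9) -> (row=2, col=9)
  U (up): (row=2, col=9) -> (row=1, col=9)
  U (up): (row=1, col=9) -> (row=0, col=9)
Final: (row=0, col=9)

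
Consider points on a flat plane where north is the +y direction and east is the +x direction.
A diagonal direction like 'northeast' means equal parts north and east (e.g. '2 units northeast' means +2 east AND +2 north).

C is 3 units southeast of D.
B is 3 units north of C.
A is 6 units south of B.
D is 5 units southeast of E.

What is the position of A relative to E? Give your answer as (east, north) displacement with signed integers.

Place E at the origin (east=0, north=0).
  D is 5 units southeast of E: delta (east=+5, north=-5); D at (east=5, north=-5).
  C is 3 units southeast of D: delta (east=+3, north=-3); C at (east=8, north=-8).
  B is 3 units north of C: delta (east=+0, north=+3); B at (east=8, north=-5).
  A is 6 units south of B: delta (east=+0, north=-6); A at (east=8, north=-11).
Therefore A relative to E: (east=8, north=-11).

Answer: A is at (east=8, north=-11) relative to E.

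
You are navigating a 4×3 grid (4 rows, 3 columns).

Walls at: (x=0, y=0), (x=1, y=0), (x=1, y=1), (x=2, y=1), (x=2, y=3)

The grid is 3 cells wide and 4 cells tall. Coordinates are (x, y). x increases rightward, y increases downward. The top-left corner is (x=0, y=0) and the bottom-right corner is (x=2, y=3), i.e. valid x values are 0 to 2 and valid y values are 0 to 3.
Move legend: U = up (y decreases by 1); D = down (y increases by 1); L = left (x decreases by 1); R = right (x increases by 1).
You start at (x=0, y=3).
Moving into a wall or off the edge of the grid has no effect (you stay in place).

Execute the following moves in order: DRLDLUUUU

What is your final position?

Start: (x=0, y=3)
  D (down): blocked, stay at (x=0, y=3)
  R (right): (x=0, y=3) -> (x=1, y=3)
  L (left): (x=1, y=3) -> (x=0, y=3)
  D (down): blocked, stay at (x=0, y=3)
  L (left): blocked, stay at (x=0, y=3)
  U (up): (x=0, y=3) -> (x=0, y=2)
  U (up): (x=0, y=2) -> (x=0, y=1)
  U (up): blocked, stay at (x=0, y=1)
  U (up): blocked, stay at (x=0, y=1)
Final: (x=0, y=1)

Answer: Final position: (x=0, y=1)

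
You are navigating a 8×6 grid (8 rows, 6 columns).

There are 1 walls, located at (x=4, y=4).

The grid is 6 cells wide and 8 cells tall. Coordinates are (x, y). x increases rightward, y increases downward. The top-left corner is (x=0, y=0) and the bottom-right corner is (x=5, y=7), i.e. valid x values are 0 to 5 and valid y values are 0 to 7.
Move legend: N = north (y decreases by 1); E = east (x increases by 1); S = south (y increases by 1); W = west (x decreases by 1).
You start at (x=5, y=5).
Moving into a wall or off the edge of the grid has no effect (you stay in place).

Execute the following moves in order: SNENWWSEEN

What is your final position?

Start: (x=5, y=5)
  S (south): (x=5, y=5) -> (x=5, y=6)
  N (north): (x=5, y=6) -> (x=5, y=5)
  E (east): blocked, stay at (x=5, y=5)
  N (north): (x=5, y=5) -> (x=5, y=4)
  W (west): blocked, stay at (x=5, y=4)
  W (west): blocked, stay at (x=5, y=4)
  S (south): (x=5, y=4) -> (x=5, y=5)
  E (east): blocked, stay at (x=5, y=5)
  E (east): blocked, stay at (x=5, y=5)
  N (north): (x=5, y=5) -> (x=5, y=4)
Final: (x=5, y=4)

Answer: Final position: (x=5, y=4)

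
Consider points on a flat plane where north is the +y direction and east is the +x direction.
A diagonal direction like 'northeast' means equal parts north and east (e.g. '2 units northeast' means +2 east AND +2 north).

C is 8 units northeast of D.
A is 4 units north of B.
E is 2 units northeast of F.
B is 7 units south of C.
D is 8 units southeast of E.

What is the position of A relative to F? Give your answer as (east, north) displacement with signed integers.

Place F at the origin (east=0, north=0).
  E is 2 units northeast of F: delta (east=+2, north=+2); E at (east=2, north=2).
  D is 8 units southeast of E: delta (east=+8, north=-8); D at (east=10, north=-6).
  C is 8 units northeast of D: delta (east=+8, north=+8); C at (east=18, north=2).
  B is 7 units south of C: delta (east=+0, north=-7); B at (east=18, north=-5).
  A is 4 units north of B: delta (east=+0, north=+4); A at (east=18, north=-1).
Therefore A relative to F: (east=18, north=-1).

Answer: A is at (east=18, north=-1) relative to F.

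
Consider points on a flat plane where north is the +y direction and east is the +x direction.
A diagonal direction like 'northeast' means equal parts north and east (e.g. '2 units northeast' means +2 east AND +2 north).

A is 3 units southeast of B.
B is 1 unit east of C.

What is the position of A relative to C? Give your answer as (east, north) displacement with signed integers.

Answer: A is at (east=4, north=-3) relative to C.

Derivation:
Place C at the origin (east=0, north=0).
  B is 1 unit east of C: delta (east=+1, north=+0); B at (east=1, north=0).
  A is 3 units southeast of B: delta (east=+3, north=-3); A at (east=4, north=-3).
Therefore A relative to C: (east=4, north=-3).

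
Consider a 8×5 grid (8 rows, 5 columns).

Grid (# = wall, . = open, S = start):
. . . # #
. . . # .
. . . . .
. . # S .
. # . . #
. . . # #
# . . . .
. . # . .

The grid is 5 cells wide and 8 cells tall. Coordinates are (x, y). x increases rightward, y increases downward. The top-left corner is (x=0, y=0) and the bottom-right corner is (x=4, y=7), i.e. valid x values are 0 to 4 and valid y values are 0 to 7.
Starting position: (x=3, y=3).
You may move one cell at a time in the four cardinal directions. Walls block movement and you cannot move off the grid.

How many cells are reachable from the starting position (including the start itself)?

Answer: Reachable cells: 30

Derivation:
BFS flood-fill from (x=3, y=3):
  Distance 0: (x=3, y=3)
  Distance 1: (x=3, y=2), (x=4, y=3), (x=3, y=4)
  Distance 2: (x=2, y=2), (x=4, y=2), (x=2, y=4)
  Distance 3: (x=2, y=1), (x=4, y=1), (x=1, y=2), (x=2, y=5)
  Distance 4: (x=2, y=0), (x=1, y=1), (x=0, y=2), (x=1, y=3), (x=1, y=5), (x=2, y=6)
  Distance 5: (x=1, y=0), (x=0, y=1), (x=0, y=3), (x=0, y=5), (x=1, y=6), (x=3, y=6)
  Distance 6: (x=0, y=0), (x=0, y=4), (x=4, y=6), (x=1, y=7), (x=3, y=7)
  Distance 7: (x=0, y=7), (x=4, y=7)
Total reachable: 30 (grid has 30 open cells total)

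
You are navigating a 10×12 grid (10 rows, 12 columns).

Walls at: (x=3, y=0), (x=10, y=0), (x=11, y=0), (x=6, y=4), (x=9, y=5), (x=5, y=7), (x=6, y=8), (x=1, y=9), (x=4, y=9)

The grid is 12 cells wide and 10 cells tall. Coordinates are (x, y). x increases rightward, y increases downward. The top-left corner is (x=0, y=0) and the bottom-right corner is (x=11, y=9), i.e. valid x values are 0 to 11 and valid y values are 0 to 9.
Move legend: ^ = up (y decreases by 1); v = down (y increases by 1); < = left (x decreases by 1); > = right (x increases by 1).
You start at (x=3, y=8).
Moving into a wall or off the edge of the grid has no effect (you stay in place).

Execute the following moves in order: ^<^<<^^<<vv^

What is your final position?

Start: (x=3, y=8)
  ^ (up): (x=3, y=8) -> (x=3, y=7)
  < (left): (x=3, y=7) -> (x=2, y=7)
  ^ (up): (x=2, y=7) -> (x=2, y=6)
  < (left): (x=2, y=6) -> (x=1, y=6)
  < (left): (x=1, y=6) -> (x=0, y=6)
  ^ (up): (x=0, y=6) -> (x=0, y=5)
  ^ (up): (x=0, y=5) -> (x=0, y=4)
  < (left): blocked, stay at (x=0, y=4)
  < (left): blocked, stay at (x=0, y=4)
  v (down): (x=0, y=4) -> (x=0, y=5)
  v (down): (x=0, y=5) -> (x=0, y=6)
  ^ (up): (x=0, y=6) -> (x=0, y=5)
Final: (x=0, y=5)

Answer: Final position: (x=0, y=5)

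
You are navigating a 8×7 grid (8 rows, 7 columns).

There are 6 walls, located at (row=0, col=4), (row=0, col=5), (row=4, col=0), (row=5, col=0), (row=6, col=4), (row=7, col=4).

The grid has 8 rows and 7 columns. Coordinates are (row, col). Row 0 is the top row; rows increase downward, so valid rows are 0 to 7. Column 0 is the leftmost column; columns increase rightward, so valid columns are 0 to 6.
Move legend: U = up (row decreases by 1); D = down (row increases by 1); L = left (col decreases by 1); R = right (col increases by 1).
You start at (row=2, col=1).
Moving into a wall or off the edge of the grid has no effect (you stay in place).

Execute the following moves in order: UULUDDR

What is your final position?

Answer: Final position: (row=2, col=1)

Derivation:
Start: (row=2, col=1)
  U (up): (row=2, col=1) -> (row=1, col=1)
  U (up): (row=1, col=1) -> (row=0, col=1)
  L (left): (row=0, col=1) -> (row=0, col=0)
  U (up): blocked, stay at (row=0, col=0)
  D (down): (row=0, col=0) -> (row=1, col=0)
  D (down): (row=1, col=0) -> (row=2, col=0)
  R (right): (row=2, col=0) -> (row=2, col=1)
Final: (row=2, col=1)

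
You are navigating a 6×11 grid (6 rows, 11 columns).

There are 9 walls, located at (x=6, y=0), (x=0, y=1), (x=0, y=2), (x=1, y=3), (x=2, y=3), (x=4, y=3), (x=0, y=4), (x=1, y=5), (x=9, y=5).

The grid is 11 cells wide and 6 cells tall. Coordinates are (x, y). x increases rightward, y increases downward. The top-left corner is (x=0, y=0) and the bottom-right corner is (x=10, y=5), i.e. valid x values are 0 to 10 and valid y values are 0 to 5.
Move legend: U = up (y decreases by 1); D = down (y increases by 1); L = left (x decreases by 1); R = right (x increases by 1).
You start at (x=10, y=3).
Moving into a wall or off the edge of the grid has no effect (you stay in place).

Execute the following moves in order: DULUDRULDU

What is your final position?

Start: (x=10, y=3)
  D (down): (x=10, y=3) -> (x=10, y=4)
  U (up): (x=10, y=4) -> (x=10, y=3)
  L (left): (x=10, y=3) -> (x=9, y=3)
  U (up): (x=9, y=3) -> (x=9, y=2)
  D (down): (x=9, y=2) -> (x=9, y=3)
  R (right): (x=9, y=3) -> (x=10, y=3)
  U (up): (x=10, y=3) -> (x=10, y=2)
  L (left): (x=10, y=2) -> (x=9, y=2)
  D (down): (x=9, y=2) -> (x=9, y=3)
  U (up): (x=9, y=3) -> (x=9, y=2)
Final: (x=9, y=2)

Answer: Final position: (x=9, y=2)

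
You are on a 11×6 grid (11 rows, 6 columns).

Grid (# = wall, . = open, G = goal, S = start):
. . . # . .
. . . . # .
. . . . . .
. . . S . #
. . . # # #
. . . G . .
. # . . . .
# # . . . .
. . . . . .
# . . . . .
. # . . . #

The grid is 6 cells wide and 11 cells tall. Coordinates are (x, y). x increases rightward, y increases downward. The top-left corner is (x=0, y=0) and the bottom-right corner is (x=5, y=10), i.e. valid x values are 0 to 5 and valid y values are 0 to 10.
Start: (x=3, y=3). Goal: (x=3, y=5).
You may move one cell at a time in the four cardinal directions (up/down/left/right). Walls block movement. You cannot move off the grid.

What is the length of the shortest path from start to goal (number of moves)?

Answer: Shortest path length: 4

Derivation:
BFS from (x=3, y=3) until reaching (x=3, y=5):
  Distance 0: (x=3, y=3)
  Distance 1: (x=3, y=2), (x=2, y=3), (x=4, y=3)
  Distance 2: (x=3, y=1), (x=2, y=2), (x=4, y=2), (x=1, y=3), (x=2, y=4)
  Distance 3: (x=2, y=1), (x=1, y=2), (x=5, y=2), (x=0, y=3), (x=1, y=4), (x=2, y=5)
  Distance 4: (x=2, y=0), (x=1, y=1), (x=5, y=1), (x=0, y=2), (x=0, y=4), (x=1, y=5), (x=3, y=5), (x=2, y=6)  <- goal reached here
One shortest path (4 moves): (x=3, y=3) -> (x=2, y=3) -> (x=2, y=4) -> (x=2, y=5) -> (x=3, y=5)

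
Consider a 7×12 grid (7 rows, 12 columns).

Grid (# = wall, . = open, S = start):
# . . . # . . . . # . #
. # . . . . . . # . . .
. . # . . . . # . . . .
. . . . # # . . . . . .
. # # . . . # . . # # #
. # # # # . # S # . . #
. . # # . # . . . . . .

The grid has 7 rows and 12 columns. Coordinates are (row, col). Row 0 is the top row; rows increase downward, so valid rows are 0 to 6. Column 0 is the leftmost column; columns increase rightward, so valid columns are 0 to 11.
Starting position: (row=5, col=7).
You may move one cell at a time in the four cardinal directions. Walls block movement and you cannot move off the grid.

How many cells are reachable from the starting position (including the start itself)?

Answer: Reachable cells: 57

Derivation:
BFS flood-fill from (row=5, col=7):
  Distance 0: (row=5, col=7)
  Distance 1: (row=4, col=7), (row=6, col=7)
  Distance 2: (row=3, col=7), (row=4, col=8), (row=6, col=6), (row=6, col=8)
  Distance 3: (row=3, col=6), (row=3, col=8), (row=6, col=9)
  Distance 4: (row=2, col=6), (row=2, col=8), (row=3, col=9), (row=5, col=9), (row=6, col=10)
  Distance 5: (row=1, col=6), (row=2, col=5), (row=2, col=9), (row=3, col=10), (row=5, col=10), (row=6, col=11)
  Distance 6: (row=0, col=6), (row=1, col=5), (row=1, col=7), (row=1, col=9), (row=2, col=4), (row=2, col=10), (row=3, col=11)
  Distance 7: (row=0, col=5), (row=0, col=7), (row=1, col=4), (row=1, col=10), (row=2, col=3), (row=2, col=11)
  Distance 8: (row=0, col=8), (row=0, col=10), (row=1, col=3), (row=1, col=11), (row=3, col=3)
  Distance 9: (row=0, col=3), (row=1, col=2), (row=3, col=2), (row=4, col=3)
  Distance 10: (row=0, col=2), (row=3, col=1), (row=4, col=4)
  Distance 11: (row=0, col=1), (row=2, col=1), (row=3, col=0), (row=4, col=5)
  Distance 12: (row=2, col=0), (row=4, col=0), (row=5, col=5)
  Distance 13: (row=1, col=0), (row=5, col=0)
  Distance 14: (row=6, col=0)
  Distance 15: (row=6, col=1)
Total reachable: 57 (grid has 58 open cells total)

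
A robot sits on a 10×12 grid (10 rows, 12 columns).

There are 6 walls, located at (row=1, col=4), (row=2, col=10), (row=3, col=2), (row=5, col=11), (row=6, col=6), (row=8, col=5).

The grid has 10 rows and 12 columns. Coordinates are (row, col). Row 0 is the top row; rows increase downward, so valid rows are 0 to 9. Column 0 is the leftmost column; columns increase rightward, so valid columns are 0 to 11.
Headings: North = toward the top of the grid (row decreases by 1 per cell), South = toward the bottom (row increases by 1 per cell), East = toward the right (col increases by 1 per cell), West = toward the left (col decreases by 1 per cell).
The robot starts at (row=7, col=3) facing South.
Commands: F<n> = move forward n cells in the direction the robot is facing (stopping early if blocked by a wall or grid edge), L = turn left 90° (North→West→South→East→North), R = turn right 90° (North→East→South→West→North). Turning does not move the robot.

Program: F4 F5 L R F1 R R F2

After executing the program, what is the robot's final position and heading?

Start: (row=7, col=3), facing South
  F4: move forward 2/4 (blocked), now at (row=9, col=3)
  F5: move forward 0/5 (blocked), now at (row=9, col=3)
  L: turn left, now facing East
  R: turn right, now facing South
  F1: move forward 0/1 (blocked), now at (row=9, col=3)
  R: turn right, now facing West
  R: turn right, now facing North
  F2: move forward 2, now at (row=7, col=3)
Final: (row=7, col=3), facing North

Answer: Final position: (row=7, col=3), facing North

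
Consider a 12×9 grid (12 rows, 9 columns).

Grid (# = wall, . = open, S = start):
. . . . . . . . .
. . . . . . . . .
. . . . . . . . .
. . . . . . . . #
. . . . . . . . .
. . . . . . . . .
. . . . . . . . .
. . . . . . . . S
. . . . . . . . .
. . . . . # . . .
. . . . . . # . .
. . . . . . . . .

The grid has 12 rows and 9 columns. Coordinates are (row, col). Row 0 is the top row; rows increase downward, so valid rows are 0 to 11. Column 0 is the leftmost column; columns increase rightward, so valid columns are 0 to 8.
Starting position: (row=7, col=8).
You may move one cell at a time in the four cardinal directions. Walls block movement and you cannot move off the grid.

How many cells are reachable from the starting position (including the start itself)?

BFS flood-fill from (row=7, col=8):
  Distance 0: (row=7, col=8)
  Distance 1: (row=6, col=8), (row=7, col=7), (row=8, col=8)
  Distance 2: (row=5, col=8), (row=6, col=7), (row=7, col=6), (row=8, col=7), (row=9, col=8)
  Distance 3: (row=4, col=8), (row=5, col=7), (row=6, col=6), (row=7, col=5), (row=8, col=6), (row=9, col=7), (row=10, col=8)
  Distance 4: (row=4, col=7), (row=5, col=6), (row=6, col=5), (row=7, col=4), (row=8, col=5), (row=9, col=6), (row=10, col=7), (row=11, col=8)
  Distance 5: (row=3, col=7), (row=4, col=6), (row=5, col=5), (row=6, col=4), (row=7, col=3), (row=8, col=4), (row=11, col=7)
  Distance 6: (row=2, col=7), (row=3, col=6), (row=4, col=5), (row=5, col=4), (row=6, col=3), (row=7, col=2), (row=8, col=3), (row=9, col=4), (row=11, col=6)
  Distance 7: (row=1, col=7), (row=2, col=6), (row=2, col=8), (row=3, col=5), (row=4, col=4), (row=5, col=3), (row=6, col=2), (row=7, col=1), (row=8, col=2), (row=9, col=3), (row=10, col=4), (row=11, col=5)
  Distance 8: (row=0, col=7), (row=1, col=6), (row=1, col=8), (row=2, col=5), (row=3, col=4), (row=4, col=3), (row=5, col=2), (row=6, col=1), (row=7, col=0), (row=8, col=1), (row=9, col=2), (row=10, col=3), (row=10, col=5), (row=11, col=4)
  Distance 9: (row=0, col=6), (row=0, col=8), (row=1, col=5), (row=2, col=4), (row=3, col=3), (row=4, col=2), (row=5, col=1), (row=6, col=0), (row=8, col=0), (row=9, col=1), (row=10, col=2), (row=11, col=3)
  Distance 10: (row=0, col=5), (row=1, col=4), (row=2, col=3), (row=3, col=2), (row=4, col=1), (row=5, col=0), (row=9, col=0), (row=10, col=1), (row=11, col=2)
  Distance 11: (row=0, col=4), (row=1, col=3), (row=2, col=2), (row=3, col=1), (row=4, col=0), (row=10, col=0), (row=11, col=1)
  Distance 12: (row=0, col=3), (row=1, col=2), (row=2, col=1), (row=3, col=0), (row=11, col=0)
  Distance 13: (row=0, col=2), (row=1, col=1), (row=2, col=0)
  Distance 14: (row=0, col=1), (row=1, col=0)
  Distance 15: (row=0, col=0)
Total reachable: 105 (grid has 105 open cells total)

Answer: Reachable cells: 105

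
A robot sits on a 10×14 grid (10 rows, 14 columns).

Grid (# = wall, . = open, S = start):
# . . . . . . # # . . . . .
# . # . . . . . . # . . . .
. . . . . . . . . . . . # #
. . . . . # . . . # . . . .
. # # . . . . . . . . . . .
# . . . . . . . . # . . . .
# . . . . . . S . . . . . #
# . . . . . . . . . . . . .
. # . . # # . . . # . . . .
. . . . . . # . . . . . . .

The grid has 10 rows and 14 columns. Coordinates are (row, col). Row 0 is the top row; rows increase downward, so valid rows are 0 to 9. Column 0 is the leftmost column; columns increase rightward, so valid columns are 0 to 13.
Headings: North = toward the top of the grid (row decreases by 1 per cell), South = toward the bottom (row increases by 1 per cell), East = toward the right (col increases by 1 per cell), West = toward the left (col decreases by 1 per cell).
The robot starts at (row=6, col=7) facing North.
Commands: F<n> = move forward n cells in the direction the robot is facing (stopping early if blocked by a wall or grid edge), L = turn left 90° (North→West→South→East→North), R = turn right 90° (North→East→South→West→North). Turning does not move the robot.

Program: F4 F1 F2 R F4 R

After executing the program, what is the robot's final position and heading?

Start: (row=6, col=7), facing North
  F4: move forward 4, now at (row=2, col=7)
  F1: move forward 1, now at (row=1, col=7)
  F2: move forward 0/2 (blocked), now at (row=1, col=7)
  R: turn right, now facing East
  F4: move forward 1/4 (blocked), now at (row=1, col=8)
  R: turn right, now facing South
Final: (row=1, col=8), facing South

Answer: Final position: (row=1, col=8), facing South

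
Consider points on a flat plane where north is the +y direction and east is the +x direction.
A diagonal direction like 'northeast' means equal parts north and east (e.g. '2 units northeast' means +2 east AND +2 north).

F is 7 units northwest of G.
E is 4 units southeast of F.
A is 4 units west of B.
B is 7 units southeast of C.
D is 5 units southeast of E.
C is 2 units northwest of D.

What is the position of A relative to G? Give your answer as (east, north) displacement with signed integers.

Place G at the origin (east=0, north=0).
  F is 7 units northwest of G: delta (east=-7, north=+7); F at (east=-7, north=7).
  E is 4 units southeast of F: delta (east=+4, north=-4); E at (east=-3, north=3).
  D is 5 units southeast of E: delta (east=+5, north=-5); D at (east=2, north=-2).
  C is 2 units northwest of D: delta (east=-2, north=+2); C at (east=0, north=0).
  B is 7 units southeast of C: delta (east=+7, north=-7); B at (east=7, north=-7).
  A is 4 units west of B: delta (east=-4, north=+0); A at (east=3, north=-7).
Therefore A relative to G: (east=3, north=-7).

Answer: A is at (east=3, north=-7) relative to G.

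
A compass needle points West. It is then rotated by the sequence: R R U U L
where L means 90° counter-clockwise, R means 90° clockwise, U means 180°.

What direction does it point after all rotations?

Start: West
  R (right (90° clockwise)) -> North
  R (right (90° clockwise)) -> East
  U (U-turn (180°)) -> West
  U (U-turn (180°)) -> East
  L (left (90° counter-clockwise)) -> North
Final: North

Answer: Final heading: North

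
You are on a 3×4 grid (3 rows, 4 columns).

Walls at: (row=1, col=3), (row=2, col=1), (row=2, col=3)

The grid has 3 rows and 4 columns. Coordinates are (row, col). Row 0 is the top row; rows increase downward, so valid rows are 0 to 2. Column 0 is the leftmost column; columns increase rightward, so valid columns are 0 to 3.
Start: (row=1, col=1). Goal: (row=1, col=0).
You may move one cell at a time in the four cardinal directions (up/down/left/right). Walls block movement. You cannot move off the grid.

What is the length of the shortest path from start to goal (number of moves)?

BFS from (row=1, col=1) until reaching (row=1, col=0):
  Distance 0: (row=1, col=1)
  Distance 1: (row=0, col=1), (row=1, col=0), (row=1, col=2)  <- goal reached here
One shortest path (1 moves): (row=1, col=1) -> (row=1, col=0)

Answer: Shortest path length: 1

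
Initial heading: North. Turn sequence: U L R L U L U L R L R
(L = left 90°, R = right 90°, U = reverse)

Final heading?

Start: North
  U (U-turn (180°)) -> South
  L (left (90° counter-clockwise)) -> East
  R (right (90° clockwise)) -> South
  L (left (90° counter-clockwise)) -> East
  U (U-turn (180°)) -> West
  L (left (90° counter-clockwise)) -> South
  U (U-turn (180°)) -> North
  L (left (90° counter-clockwise)) -> West
  R (right (90° clockwise)) -> North
  L (left (90° counter-clockwise)) -> West
  R (right (90° clockwise)) -> North
Final: North

Answer: Final heading: North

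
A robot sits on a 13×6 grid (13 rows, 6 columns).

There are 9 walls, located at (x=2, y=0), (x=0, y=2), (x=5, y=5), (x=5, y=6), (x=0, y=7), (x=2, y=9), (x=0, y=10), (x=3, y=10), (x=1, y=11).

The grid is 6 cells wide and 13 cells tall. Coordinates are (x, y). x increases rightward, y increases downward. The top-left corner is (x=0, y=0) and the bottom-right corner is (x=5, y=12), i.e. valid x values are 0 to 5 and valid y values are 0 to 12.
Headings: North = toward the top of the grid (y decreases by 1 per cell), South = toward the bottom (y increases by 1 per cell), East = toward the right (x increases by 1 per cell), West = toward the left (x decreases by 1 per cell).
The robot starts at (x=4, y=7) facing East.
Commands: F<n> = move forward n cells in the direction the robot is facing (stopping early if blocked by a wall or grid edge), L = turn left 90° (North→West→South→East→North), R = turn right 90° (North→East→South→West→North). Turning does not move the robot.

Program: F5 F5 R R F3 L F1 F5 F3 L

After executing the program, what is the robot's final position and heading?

Start: (x=4, y=7), facing East
  F5: move forward 1/5 (blocked), now at (x=5, y=7)
  F5: move forward 0/5 (blocked), now at (x=5, y=7)
  R: turn right, now facing South
  R: turn right, now facing West
  F3: move forward 3, now at (x=2, y=7)
  L: turn left, now facing South
  F1: move forward 1, now at (x=2, y=8)
  F5: move forward 0/5 (blocked), now at (x=2, y=8)
  F3: move forward 0/3 (blocked), now at (x=2, y=8)
  L: turn left, now facing East
Final: (x=2, y=8), facing East

Answer: Final position: (x=2, y=8), facing East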